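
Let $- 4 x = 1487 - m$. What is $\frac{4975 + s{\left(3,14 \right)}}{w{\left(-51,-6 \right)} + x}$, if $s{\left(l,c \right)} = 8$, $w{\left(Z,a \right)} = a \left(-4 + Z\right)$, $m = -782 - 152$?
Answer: $- \frac{6644}{367} \approx -18.104$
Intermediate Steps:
$m = -934$
$x = - \frac{2421}{4}$ ($x = - \frac{1487 - -934}{4} = - \frac{1487 + 934}{4} = \left(- \frac{1}{4}\right) 2421 = - \frac{2421}{4} \approx -605.25$)
$\frac{4975 + s{\left(3,14 \right)}}{w{\left(-51,-6 \right)} + x} = \frac{4975 + 8}{- 6 \left(-4 - 51\right) - \frac{2421}{4}} = \frac{4983}{\left(-6\right) \left(-55\right) - \frac{2421}{4}} = \frac{4983}{330 - \frac{2421}{4}} = \frac{4983}{- \frac{1101}{4}} = 4983 \left(- \frac{4}{1101}\right) = - \frac{6644}{367}$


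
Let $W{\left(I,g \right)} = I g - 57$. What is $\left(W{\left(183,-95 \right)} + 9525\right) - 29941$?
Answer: $-37858$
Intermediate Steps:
$W{\left(I,g \right)} = -57 + I g$
$\left(W{\left(183,-95 \right)} + 9525\right) - 29941 = \left(\left(-57 + 183 \left(-95\right)\right) + 9525\right) - 29941 = \left(\left(-57 - 17385\right) + 9525\right) - 29941 = \left(-17442 + 9525\right) - 29941 = -7917 - 29941 = -37858$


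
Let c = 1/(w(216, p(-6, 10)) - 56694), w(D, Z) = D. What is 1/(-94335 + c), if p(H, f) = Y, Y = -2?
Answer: -56478/5327852131 ≈ -1.0601e-5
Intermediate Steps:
p(H, f) = -2
c = -1/56478 (c = 1/(216 - 56694) = 1/(-56478) = -1/56478 ≈ -1.7706e-5)
1/(-94335 + c) = 1/(-94335 - 1/56478) = 1/(-5327852131/56478) = -56478/5327852131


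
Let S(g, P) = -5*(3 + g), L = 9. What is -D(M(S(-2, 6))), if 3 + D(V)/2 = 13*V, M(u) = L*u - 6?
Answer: 1332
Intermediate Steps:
S(g, P) = -15 - 5*g
M(u) = -6 + 9*u (M(u) = 9*u - 6 = -6 + 9*u)
D(V) = -6 + 26*V (D(V) = -6 + 2*(13*V) = -6 + 26*V)
-D(M(S(-2, 6))) = -(-6 + 26*(-6 + 9*(-15 - 5*(-2)))) = -(-6 + 26*(-6 + 9*(-15 + 10))) = -(-6 + 26*(-6 + 9*(-5))) = -(-6 + 26*(-6 - 45)) = -(-6 + 26*(-51)) = -(-6 - 1326) = -1*(-1332) = 1332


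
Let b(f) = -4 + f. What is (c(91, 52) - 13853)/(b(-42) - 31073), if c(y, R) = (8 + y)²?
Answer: 4052/31119 ≈ 0.13021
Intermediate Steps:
(c(91, 52) - 13853)/(b(-42) - 31073) = ((8 + 91)² - 13853)/((-4 - 42) - 31073) = (99² - 13853)/(-46 - 31073) = (9801 - 13853)/(-31119) = -4052*(-1/31119) = 4052/31119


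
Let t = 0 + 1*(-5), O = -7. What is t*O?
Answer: 35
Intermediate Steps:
t = -5 (t = 0 - 5 = -5)
t*O = -5*(-7) = 35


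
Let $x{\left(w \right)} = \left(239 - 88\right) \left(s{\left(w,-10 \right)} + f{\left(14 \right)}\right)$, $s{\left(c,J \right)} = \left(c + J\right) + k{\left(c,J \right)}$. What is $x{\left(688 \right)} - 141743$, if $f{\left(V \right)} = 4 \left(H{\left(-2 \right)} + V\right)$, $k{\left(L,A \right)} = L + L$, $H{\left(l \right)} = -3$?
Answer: $175055$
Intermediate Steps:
$k{\left(L,A \right)} = 2 L$
$s{\left(c,J \right)} = J + 3 c$ ($s{\left(c,J \right)} = \left(c + J\right) + 2 c = \left(J + c\right) + 2 c = J + 3 c$)
$f{\left(V \right)} = -12 + 4 V$ ($f{\left(V \right)} = 4 \left(-3 + V\right) = -12 + 4 V$)
$x{\left(w \right)} = 5134 + 453 w$ ($x{\left(w \right)} = \left(239 - 88\right) \left(\left(-10 + 3 w\right) + \left(-12 + 4 \cdot 14\right)\right) = 151 \left(\left(-10 + 3 w\right) + \left(-12 + 56\right)\right) = 151 \left(\left(-10 + 3 w\right) + 44\right) = 151 \left(34 + 3 w\right) = 5134 + 453 w$)
$x{\left(688 \right)} - 141743 = \left(5134 + 453 \cdot 688\right) - 141743 = \left(5134 + 311664\right) - 141743 = 316798 - 141743 = 175055$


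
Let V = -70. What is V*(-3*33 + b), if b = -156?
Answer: 17850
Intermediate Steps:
V*(-3*33 + b) = -70*(-3*33 - 156) = -70*(-99 - 156) = -70*(-255) = 17850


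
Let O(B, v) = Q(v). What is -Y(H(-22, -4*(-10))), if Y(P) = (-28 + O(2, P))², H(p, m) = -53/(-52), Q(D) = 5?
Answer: -529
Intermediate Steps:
O(B, v) = 5
H(p, m) = 53/52 (H(p, m) = -53*(-1/52) = 53/52)
Y(P) = 529 (Y(P) = (-28 + 5)² = (-23)² = 529)
-Y(H(-22, -4*(-10))) = -1*529 = -529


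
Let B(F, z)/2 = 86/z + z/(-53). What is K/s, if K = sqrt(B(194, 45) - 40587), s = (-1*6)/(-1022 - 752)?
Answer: 887*I*sqrt(25650656185)/2385 ≈ 59564.0*I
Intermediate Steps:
B(F, z) = 172/z - 2*z/53 (B(F, z) = 2*(86/z + z/(-53)) = 2*(86/z + z*(-1/53)) = 2*(86/z - z/53) = 172/z - 2*z/53)
s = 3/887 (s = -6/(-1774) = -6*(-1/1774) = 3/887 ≈ 0.0033822)
K = I*sqrt(25650656185)/795 (K = sqrt((172/45 - 2/53*45) - 40587) = sqrt((172*(1/45) - 90/53) - 40587) = sqrt((172/45 - 90/53) - 40587) = sqrt(5066/2385 - 40587) = sqrt(-96794929/2385) = I*sqrt(25650656185)/795 ≈ 201.46*I)
K/s = (I*sqrt(25650656185)/795)/(3/887) = (I*sqrt(25650656185)/795)*(887/3) = 887*I*sqrt(25650656185)/2385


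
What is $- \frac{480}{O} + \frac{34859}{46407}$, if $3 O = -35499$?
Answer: $\frac{434761907}{549134031} \approx 0.79172$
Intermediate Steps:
$O = -11833$ ($O = \frac{1}{3} \left(-35499\right) = -11833$)
$- \frac{480}{O} + \frac{34859}{46407} = - \frac{480}{-11833} + \frac{34859}{46407} = \left(-480\right) \left(- \frac{1}{11833}\right) + 34859 \cdot \frac{1}{46407} = \frac{480}{11833} + \frac{34859}{46407} = \frac{434761907}{549134031}$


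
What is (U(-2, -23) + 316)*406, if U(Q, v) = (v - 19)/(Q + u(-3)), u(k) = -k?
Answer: 111244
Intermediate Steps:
U(Q, v) = (-19 + v)/(3 + Q) (U(Q, v) = (v - 19)/(Q - 1*(-3)) = (-19 + v)/(Q + 3) = (-19 + v)/(3 + Q))
(U(-2, -23) + 316)*406 = ((-19 - 23)/(3 - 2) + 316)*406 = (-42/1 + 316)*406 = (1*(-42) + 316)*406 = (-42 + 316)*406 = 274*406 = 111244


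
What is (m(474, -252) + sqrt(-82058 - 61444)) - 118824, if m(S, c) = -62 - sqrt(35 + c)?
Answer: -118886 + I*sqrt(143502) - I*sqrt(217) ≈ -1.1889e+5 + 364.09*I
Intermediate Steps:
(m(474, -252) + sqrt(-82058 - 61444)) - 118824 = ((-62 - sqrt(35 - 252)) + sqrt(-82058 - 61444)) - 118824 = ((-62 - sqrt(-217)) + sqrt(-143502)) - 118824 = ((-62 - I*sqrt(217)) + I*sqrt(143502)) - 118824 = (-62 + I*sqrt(143502) - I*sqrt(217)) - 118824 = -118886 + I*sqrt(143502) - I*sqrt(217)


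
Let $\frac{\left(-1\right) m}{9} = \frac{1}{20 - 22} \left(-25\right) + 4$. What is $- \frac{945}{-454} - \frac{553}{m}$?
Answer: $\frac{782789}{134838} \approx 5.8054$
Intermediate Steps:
$m = - \frac{297}{2}$ ($m = - 9 \left(\frac{1}{20 - 22} \left(-25\right) + 4\right) = - 9 \left(\frac{1}{-2} \left(-25\right) + 4\right) = - 9 \left(\left(- \frac{1}{2}\right) \left(-25\right) + 4\right) = - 9 \left(\frac{25}{2} + 4\right) = \left(-9\right) \frac{33}{2} = - \frac{297}{2} \approx -148.5$)
$- \frac{945}{-454} - \frac{553}{m} = - \frac{945}{-454} - \frac{553}{- \frac{297}{2}} = \left(-945\right) \left(- \frac{1}{454}\right) - - \frac{1106}{297} = \frac{945}{454} + \frac{1106}{297} = \frac{782789}{134838}$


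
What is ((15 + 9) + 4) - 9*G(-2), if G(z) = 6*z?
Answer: 136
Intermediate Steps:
((15 + 9) + 4) - 9*G(-2) = ((15 + 9) + 4) - 54*(-2) = (24 + 4) - 9*(-12) = 28 + 108 = 136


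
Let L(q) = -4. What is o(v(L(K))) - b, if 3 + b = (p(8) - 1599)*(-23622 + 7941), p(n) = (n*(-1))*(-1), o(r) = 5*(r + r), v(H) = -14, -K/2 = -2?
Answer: -24948608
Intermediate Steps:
K = 4 (K = -2*(-2) = 4)
o(r) = 10*r (o(r) = 5*(2*r) = 10*r)
p(n) = n (p(n) = -n*(-1) = n)
b = 24948468 (b = -3 + (8 - 1599)*(-23622 + 7941) = -3 - 1591*(-15681) = -3 + 24948471 = 24948468)
o(v(L(K))) - b = 10*(-14) - 1*24948468 = -140 - 24948468 = -24948608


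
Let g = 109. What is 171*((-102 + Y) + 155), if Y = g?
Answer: 27702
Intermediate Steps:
Y = 109
171*((-102 + Y) + 155) = 171*((-102 + 109) + 155) = 171*(7 + 155) = 171*162 = 27702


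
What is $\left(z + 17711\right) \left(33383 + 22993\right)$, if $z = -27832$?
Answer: $-570581496$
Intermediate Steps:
$\left(z + 17711\right) \left(33383 + 22993\right) = \left(-27832 + 17711\right) \left(33383 + 22993\right) = \left(-10121\right) 56376 = -570581496$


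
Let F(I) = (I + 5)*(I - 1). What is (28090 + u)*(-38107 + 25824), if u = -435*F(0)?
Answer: -371744995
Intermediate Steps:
F(I) = (-1 + I)*(5 + I) (F(I) = (5 + I)*(-1 + I) = (-1 + I)*(5 + I))
u = 2175 (u = -435*(-5 + 0² + 4*0) = -435*(-5 + 0 + 0) = -435*(-5) = 2175)
(28090 + u)*(-38107 + 25824) = (28090 + 2175)*(-38107 + 25824) = 30265*(-12283) = -371744995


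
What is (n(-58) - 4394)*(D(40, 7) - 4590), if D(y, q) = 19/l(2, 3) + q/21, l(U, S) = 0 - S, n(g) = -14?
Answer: 20259168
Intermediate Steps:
l(U, S) = -S
D(y, q) = -19/3 + q/21 (D(y, q) = 19/((-1*3)) + q/21 = 19/(-3) + q*(1/21) = 19*(-⅓) + q/21 = -19/3 + q/21)
(n(-58) - 4394)*(D(40, 7) - 4590) = (-14 - 4394)*((-19/3 + (1/21)*7) - 4590) = -4408*((-19/3 + ⅓) - 4590) = -4408*(-6 - 4590) = -4408*(-4596) = 20259168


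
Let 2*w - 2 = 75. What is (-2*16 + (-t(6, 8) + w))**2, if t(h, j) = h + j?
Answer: 225/4 ≈ 56.250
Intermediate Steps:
w = 77/2 (w = 1 + (1/2)*75 = 1 + 75/2 = 77/2 ≈ 38.500)
(-2*16 + (-t(6, 8) + w))**2 = (-2*16 + (-(6 + 8) + 77/2))**2 = (-32 + (-1*14 + 77/2))**2 = (-32 + (-14 + 77/2))**2 = (-32 + 49/2)**2 = (-15/2)**2 = 225/4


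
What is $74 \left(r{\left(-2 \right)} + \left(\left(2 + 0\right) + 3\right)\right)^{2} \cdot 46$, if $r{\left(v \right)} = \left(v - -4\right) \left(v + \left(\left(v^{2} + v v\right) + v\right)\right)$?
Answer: $575276$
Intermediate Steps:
$r{\left(v \right)} = \left(4 + v\right) \left(2 v + 2 v^{2}\right)$ ($r{\left(v \right)} = \left(v + 4\right) \left(v + \left(\left(v^{2} + v^{2}\right) + v\right)\right) = \left(4 + v\right) \left(v + \left(2 v^{2} + v\right)\right) = \left(4 + v\right) \left(v + \left(v + 2 v^{2}\right)\right) = \left(4 + v\right) \left(2 v + 2 v^{2}\right)$)
$74 \left(r{\left(-2 \right)} + \left(\left(2 + 0\right) + 3\right)\right)^{2} \cdot 46 = 74 \left(2 \left(-2\right) \left(4 + \left(-2\right)^{2} + 5 \left(-2\right)\right) + \left(\left(2 + 0\right) + 3\right)\right)^{2} \cdot 46 = 74 \left(2 \left(-2\right) \left(4 + 4 - 10\right) + \left(2 + 3\right)\right)^{2} \cdot 46 = 74 \left(2 \left(-2\right) \left(-2\right) + 5\right)^{2} \cdot 46 = 74 \left(8 + 5\right)^{2} \cdot 46 = 74 \cdot 13^{2} \cdot 46 = 74 \cdot 169 \cdot 46 = 12506 \cdot 46 = 575276$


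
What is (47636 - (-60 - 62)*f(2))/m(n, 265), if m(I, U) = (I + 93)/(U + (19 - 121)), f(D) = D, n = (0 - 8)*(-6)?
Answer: 2601480/47 ≈ 55351.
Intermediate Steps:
n = 48 (n = -8*(-6) = 48)
m(I, U) = (93 + I)/(-102 + U) (m(I, U) = (93 + I)/(U - 102) = (93 + I)/(-102 + U))
(47636 - (-60 - 62)*f(2))/m(n, 265) = (47636 - (-60 - 62)*2)/(((93 + 48)/(-102 + 265))) = (47636 - (-122)*2)/((141/163)) = (47636 - 1*(-244))/(((1/163)*141)) = (47636 + 244)/(141/163) = 47880*(163/141) = 2601480/47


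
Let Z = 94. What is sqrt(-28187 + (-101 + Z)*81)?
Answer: I*sqrt(28754) ≈ 169.57*I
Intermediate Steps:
sqrt(-28187 + (-101 + Z)*81) = sqrt(-28187 + (-101 + 94)*81) = sqrt(-28187 - 7*81) = sqrt(-28187 - 567) = sqrt(-28754) = I*sqrt(28754)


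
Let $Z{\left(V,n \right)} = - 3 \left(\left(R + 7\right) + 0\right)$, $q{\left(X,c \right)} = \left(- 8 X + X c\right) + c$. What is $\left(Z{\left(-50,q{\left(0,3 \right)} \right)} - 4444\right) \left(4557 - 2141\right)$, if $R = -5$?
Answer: $-10751200$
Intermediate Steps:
$q{\left(X,c \right)} = c - 8 X + X c$
$Z{\left(V,n \right)} = -6$ ($Z{\left(V,n \right)} = - 3 \left(\left(-5 + 7\right) + 0\right) = - 3 \left(2 + 0\right) = \left(-3\right) 2 = -6$)
$\left(Z{\left(-50,q{\left(0,3 \right)} \right)} - 4444\right) \left(4557 - 2141\right) = \left(-6 - 4444\right) \left(4557 - 2141\right) = \left(-4450\right) 2416 = -10751200$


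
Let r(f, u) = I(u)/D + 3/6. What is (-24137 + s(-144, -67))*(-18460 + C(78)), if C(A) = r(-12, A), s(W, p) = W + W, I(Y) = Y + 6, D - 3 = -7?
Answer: 902772425/2 ≈ 4.5139e+8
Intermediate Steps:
D = -4 (D = 3 - 7 = -4)
I(Y) = 6 + Y
s(W, p) = 2*W
r(f, u) = -1 - u/4 (r(f, u) = (6 + u)/(-4) + 3/6 = (6 + u)*(-1/4) + 3*(1/6) = (-3/2 - u/4) + 1/2 = -1 - u/4)
C(A) = -1 - A/4
(-24137 + s(-144, -67))*(-18460 + C(78)) = (-24137 + 2*(-144))*(-18460 + (-1 - 1/4*78)) = (-24137 - 288)*(-18460 + (-1 - 39/2)) = -24425*(-18460 - 41/2) = -24425*(-36961/2) = 902772425/2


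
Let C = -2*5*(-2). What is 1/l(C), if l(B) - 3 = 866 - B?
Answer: 1/849 ≈ 0.0011779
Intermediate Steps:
C = 20 (C = -10*(-2) = 20)
l(B) = 869 - B (l(B) = 3 + (866 - B) = 869 - B)
1/l(C) = 1/(869 - 1*20) = 1/(869 - 20) = 1/849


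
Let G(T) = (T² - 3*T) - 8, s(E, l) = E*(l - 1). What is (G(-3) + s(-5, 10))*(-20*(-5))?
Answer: -3500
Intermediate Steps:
s(E, l) = E*(-1 + l)
G(T) = -8 + T² - 3*T
(G(-3) + s(-5, 10))*(-20*(-5)) = ((-8 + (-3)² - 3*(-3)) - 5*(-1 + 10))*(-20*(-5)) = ((-8 + 9 + 9) - 5*9)*100 = (10 - 45)*100 = -35*100 = -3500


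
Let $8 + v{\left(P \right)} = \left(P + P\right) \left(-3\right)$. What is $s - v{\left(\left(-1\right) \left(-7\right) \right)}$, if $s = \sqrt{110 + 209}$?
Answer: $50 + \sqrt{319} \approx 67.861$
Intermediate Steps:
$v{\left(P \right)} = -8 - 6 P$ ($v{\left(P \right)} = -8 + \left(P + P\right) \left(-3\right) = -8 + 2 P \left(-3\right) = -8 - 6 P$)
$s = \sqrt{319} \approx 17.861$
$s - v{\left(\left(-1\right) \left(-7\right) \right)} = \sqrt{319} - \left(-8 - 6 \left(\left(-1\right) \left(-7\right)\right)\right) = \sqrt{319} - \left(-8 - 42\right) = \sqrt{319} - -50 = \sqrt{319} + 50 = 50 + \sqrt{319}$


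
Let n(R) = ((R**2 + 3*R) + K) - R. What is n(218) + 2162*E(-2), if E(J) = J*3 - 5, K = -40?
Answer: 24138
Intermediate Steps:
E(J) = -5 + 3*J (E(J) = 3*J - 5 = -5 + 3*J)
n(R) = -40 + R**2 + 2*R (n(R) = ((R**2 + 3*R) - 40) - R = (-40 + R**2 + 3*R) - R = -40 + R**2 + 2*R)
n(218) + 2162*E(-2) = (-40 + 218**2 + 2*218) + 2162*(-5 + 3*(-2)) = (-40 + 47524 + 436) + 2162*(-5 - 6) = 47920 + 2162*(-11) = 47920 - 23782 = 24138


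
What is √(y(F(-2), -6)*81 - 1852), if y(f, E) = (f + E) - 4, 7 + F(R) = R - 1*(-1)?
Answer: I*√3310 ≈ 57.533*I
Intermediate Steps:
F(R) = -6 + R (F(R) = -7 + (R - 1*(-1)) = -7 + (R + 1) = -7 + (1 + R) = -6 + R)
y(f, E) = -4 + E + f (y(f, E) = (E + f) - 4 = -4 + E + f)
√(y(F(-2), -6)*81 - 1852) = √((-4 - 6 + (-6 - 2))*81 - 1852) = √((-4 - 6 - 8)*81 - 1852) = √(-18*81 - 1852) = √(-1458 - 1852) = √(-3310) = I*√3310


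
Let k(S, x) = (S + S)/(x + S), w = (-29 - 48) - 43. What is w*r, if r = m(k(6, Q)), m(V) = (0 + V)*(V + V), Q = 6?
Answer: -240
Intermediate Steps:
w = -120 (w = -77 - 43 = -120)
k(S, x) = 2*S/(S + x) (k(S, x) = (2*S)/(S + x) = 2*S/(S + x))
m(V) = 2*V² (m(V) = V*(2*V) = 2*V²)
r = 2 (r = 2*(2*6/(6 + 6))² = 2*(2*6/12)² = 2*(2*6*(1/12))² = 2*1² = 2*1 = 2)
w*r = -120*2 = -240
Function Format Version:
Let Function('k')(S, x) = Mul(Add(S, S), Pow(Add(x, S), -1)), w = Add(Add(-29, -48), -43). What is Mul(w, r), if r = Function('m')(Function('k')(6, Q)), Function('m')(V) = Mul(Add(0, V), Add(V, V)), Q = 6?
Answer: -240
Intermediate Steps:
w = -120 (w = Add(-77, -43) = -120)
Function('k')(S, x) = Mul(2, S, Pow(Add(S, x), -1)) (Function('k')(S, x) = Mul(Mul(2, S), Pow(Add(S, x), -1)) = Mul(2, S, Pow(Add(S, x), -1)))
Function('m')(V) = Mul(2, Pow(V, 2)) (Function('m')(V) = Mul(V, Mul(2, V)) = Mul(2, Pow(V, 2)))
r = 2 (r = Mul(2, Pow(Mul(2, 6, Pow(Add(6, 6), -1)), 2)) = Mul(2, Pow(Mul(2, 6, Pow(12, -1)), 2)) = Mul(2, Pow(Mul(2, 6, Rational(1, 12)), 2)) = Mul(2, Pow(1, 2)) = Mul(2, 1) = 2)
Mul(w, r) = Mul(-120, 2) = -240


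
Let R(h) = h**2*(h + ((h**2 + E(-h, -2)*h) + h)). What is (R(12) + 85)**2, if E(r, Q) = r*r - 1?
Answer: 73647647161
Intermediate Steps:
E(r, Q) = -1 + r**2 (E(r, Q) = r**2 - 1 = -1 + r**2)
R(h) = h**2*(h**2 + 2*h + h*(-1 + h**2)) (R(h) = h**2*(h + ((h**2 + (-1 + (-h)**2)*h) + h)) = h**2*(h + ((h**2 + (-1 + h**2)*h) + h)) = h**2*(h + ((h**2 + h*(-1 + h**2)) + h)) = h**2*(h + (h + h**2 + h*(-1 + h**2))) = h**2*(h**2 + 2*h + h*(-1 + h**2)))
(R(12) + 85)**2 = (12**3*(1 + 12 + 12**2) + 85)**2 = (1728*(1 + 12 + 144) + 85)**2 = (1728*157 + 85)**2 = (271296 + 85)**2 = 271381**2 = 73647647161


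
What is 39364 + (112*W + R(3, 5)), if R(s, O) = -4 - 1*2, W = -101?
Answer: 28046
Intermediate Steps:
R(s, O) = -6 (R(s, O) = -4 - 2 = -6)
39364 + (112*W + R(3, 5)) = 39364 + (112*(-101) - 6) = 39364 + (-11312 - 6) = 39364 - 11318 = 28046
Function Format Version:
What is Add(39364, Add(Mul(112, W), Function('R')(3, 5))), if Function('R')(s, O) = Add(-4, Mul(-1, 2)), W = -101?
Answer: 28046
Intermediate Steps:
Function('R')(s, O) = -6 (Function('R')(s, O) = Add(-4, -2) = -6)
Add(39364, Add(Mul(112, W), Function('R')(3, 5))) = Add(39364, Add(Mul(112, -101), -6)) = Add(39364, Add(-11312, -6)) = Add(39364, -11318) = 28046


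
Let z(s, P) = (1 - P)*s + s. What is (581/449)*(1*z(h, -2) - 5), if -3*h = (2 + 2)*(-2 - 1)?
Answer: 6391/449 ≈ 14.234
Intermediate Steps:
h = 4 (h = -(2 + 2)*(-2 - 1)/3 = -4*(-3)/3 = -⅓*(-12) = 4)
z(s, P) = s + s*(1 - P) (z(s, P) = s*(1 - P) + s = s + s*(1 - P))
(581/449)*(1*z(h, -2) - 5) = (581/449)*(1*(4*(2 - 1*(-2))) - 5) = (581*(1/449))*(1*(4*(2 + 2)) - 5) = 581*(1*(4*4) - 5)/449 = 581*(1*16 - 5)/449 = 581*(16 - 5)/449 = (581/449)*11 = 6391/449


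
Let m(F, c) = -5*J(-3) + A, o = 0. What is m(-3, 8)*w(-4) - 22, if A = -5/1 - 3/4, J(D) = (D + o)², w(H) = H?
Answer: 181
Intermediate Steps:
J(D) = D² (J(D) = (D + 0)² = D²)
A = -23/4 (A = -5*1 - 3*¼ = -5 - ¾ = -23/4 ≈ -5.7500)
m(F, c) = -203/4 (m(F, c) = -5*(-3)² - 23/4 = -5*9 - 23/4 = -45 - 23/4 = -203/4)
m(-3, 8)*w(-4) - 22 = -203/4*(-4) - 22 = 203 - 22 = 181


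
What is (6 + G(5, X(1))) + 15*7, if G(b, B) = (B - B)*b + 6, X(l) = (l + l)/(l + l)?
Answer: 117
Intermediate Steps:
X(l) = 1 (X(l) = (2*l)/((2*l)) = (2*l)*(1/(2*l)) = 1)
G(b, B) = 6 (G(b, B) = 0*b + 6 = 0 + 6 = 6)
(6 + G(5, X(1))) + 15*7 = (6 + 6) + 15*7 = 12 + 105 = 117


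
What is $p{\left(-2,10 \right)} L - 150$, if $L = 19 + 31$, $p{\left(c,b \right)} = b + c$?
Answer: $250$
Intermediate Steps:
$L = 50$
$p{\left(-2,10 \right)} L - 150 = \left(10 - 2\right) 50 - 150 = 8 \cdot 50 - 150 = 400 - 150 = 250$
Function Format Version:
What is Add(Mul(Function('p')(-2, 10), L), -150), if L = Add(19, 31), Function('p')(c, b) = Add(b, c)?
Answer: 250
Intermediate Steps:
L = 50
Add(Mul(Function('p')(-2, 10), L), -150) = Add(Mul(Add(10, -2), 50), -150) = Add(Mul(8, 50), -150) = Add(400, -150) = 250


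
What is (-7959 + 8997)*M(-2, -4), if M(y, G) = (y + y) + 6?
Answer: 2076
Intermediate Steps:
M(y, G) = 6 + 2*y (M(y, G) = 2*y + 6 = 6 + 2*y)
(-7959 + 8997)*M(-2, -4) = (-7959 + 8997)*(6 + 2*(-2)) = 1038*(6 - 4) = 1038*2 = 2076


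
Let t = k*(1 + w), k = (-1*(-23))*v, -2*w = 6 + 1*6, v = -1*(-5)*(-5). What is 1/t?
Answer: 1/2875 ≈ 0.00034783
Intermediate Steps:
v = -25 (v = 5*(-5) = -25)
w = -6 (w = -(6 + 1*6)/2 = -(6 + 6)/2 = -½*12 = -6)
k = -575 (k = -1*(-23)*(-25) = 23*(-25) = -575)
t = 2875 (t = -575*(1 - 6) = -575*(-5) = 2875)
1/t = 1/2875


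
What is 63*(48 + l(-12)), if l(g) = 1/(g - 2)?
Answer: 6039/2 ≈ 3019.5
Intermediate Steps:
l(g) = 1/(-2 + g)
63*(48 + l(-12)) = 63*(48 + 1/(-2 - 12)) = 63*(48 + 1/(-14)) = 63*(48 - 1/14) = 63*(671/14) = 6039/2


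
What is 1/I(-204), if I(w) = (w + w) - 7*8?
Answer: -1/464 ≈ -0.0021552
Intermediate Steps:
I(w) = -56 + 2*w (I(w) = 2*w - 56 = -56 + 2*w)
1/I(-204) = 1/(-56 + 2*(-204)) = 1/(-56 - 408) = 1/(-464) = -1/464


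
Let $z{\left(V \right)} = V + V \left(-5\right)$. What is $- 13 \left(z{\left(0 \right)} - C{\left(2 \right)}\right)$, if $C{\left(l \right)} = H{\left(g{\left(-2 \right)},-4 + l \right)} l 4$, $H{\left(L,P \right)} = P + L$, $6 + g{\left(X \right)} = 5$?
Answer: $-312$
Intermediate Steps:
$g{\left(X \right)} = -1$ ($g{\left(X \right)} = -6 + 5 = -1$)
$z{\left(V \right)} = - 4 V$ ($z{\left(V \right)} = V - 5 V = - 4 V$)
$H{\left(L,P \right)} = L + P$
$C{\left(l \right)} = 4 l \left(-5 + l\right)$ ($C{\left(l \right)} = \left(-1 + \left(-4 + l\right)\right) l 4 = \left(-5 + l\right) l 4 = l \left(-5 + l\right) 4 = 4 l \left(-5 + l\right)$)
$- 13 \left(z{\left(0 \right)} - C{\left(2 \right)}\right) = - 13 \left(\left(-4\right) 0 - 4 \cdot 2 \left(-5 + 2\right)\right) = - 13 \left(0 - 4 \cdot 2 \left(-3\right)\right) = - 13 \left(0 - -24\right) = - 13 \left(0 + 24\right) = \left(-13\right) 24 = -312$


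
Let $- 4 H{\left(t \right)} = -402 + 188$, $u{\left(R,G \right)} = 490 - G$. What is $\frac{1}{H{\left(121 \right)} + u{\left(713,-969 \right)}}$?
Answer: $\frac{2}{3025} \approx 0.00066116$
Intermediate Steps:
$H{\left(t \right)} = \frac{107}{2}$ ($H{\left(t \right)} = - \frac{-402 + 188}{4} = \left(- \frac{1}{4}\right) \left(-214\right) = \frac{107}{2}$)
$\frac{1}{H{\left(121 \right)} + u{\left(713,-969 \right)}} = \frac{1}{\frac{107}{2} + \left(490 - -969\right)} = \frac{1}{\frac{107}{2} + \left(490 + 969\right)} = \frac{1}{\frac{107}{2} + 1459} = \frac{1}{\frac{3025}{2}} = \frac{2}{3025}$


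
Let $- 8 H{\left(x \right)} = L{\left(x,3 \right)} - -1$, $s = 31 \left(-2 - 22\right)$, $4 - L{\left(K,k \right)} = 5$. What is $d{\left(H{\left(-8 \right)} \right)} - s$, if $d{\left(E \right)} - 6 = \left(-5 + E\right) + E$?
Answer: $745$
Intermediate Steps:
$L{\left(K,k \right)} = -1$ ($L{\left(K,k \right)} = 4 - 5 = -1$)
$s = -744$ ($s = 31 \left(-24\right) = -744$)
$H{\left(x \right)} = 0$ ($H{\left(x \right)} = - \frac{-1 - -1}{8} = - \frac{-1 + 1}{8} = \left(- \frac{1}{8}\right) 0 = 0$)
$d{\left(E \right)} = 1 + 2 E$ ($d{\left(E \right)} = 6 + \left(\left(-5 + E\right) + E\right) = 6 + \left(-5 + 2 E\right) = 1 + 2 E$)
$d{\left(H{\left(-8 \right)} \right)} - s = \left(1 + 2 \cdot 0\right) - -744 = \left(1 + 0\right) + 744 = 1 + 744 = 745$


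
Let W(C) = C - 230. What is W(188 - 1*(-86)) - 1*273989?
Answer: -273945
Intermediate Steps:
W(C) = -230 + C
W(188 - 1*(-86)) - 1*273989 = (-230 + (188 - 1*(-86))) - 1*273989 = (-230 + (188 + 86)) - 273989 = (-230 + 274) - 273989 = 44 - 273989 = -273945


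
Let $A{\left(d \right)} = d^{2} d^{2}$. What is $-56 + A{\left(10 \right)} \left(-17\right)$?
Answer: $-170056$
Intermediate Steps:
$A{\left(d \right)} = d^{4}$
$-56 + A{\left(10 \right)} \left(-17\right) = -56 + 10^{4} \left(-17\right) = -56 + 10000 \left(-17\right) = -56 - 170000 = -170056$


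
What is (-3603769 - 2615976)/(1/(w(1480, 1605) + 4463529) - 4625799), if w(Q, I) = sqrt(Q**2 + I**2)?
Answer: 22928515983262610860085079/17052581143898192802830899 - 1243949*sqrt(190657)/17052581143898192802830899 ≈ 1.3446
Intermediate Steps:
w(Q, I) = sqrt(I**2 + Q**2)
(-3603769 - 2615976)/(1/(w(1480, 1605) + 4463529) - 4625799) = (-3603769 - 2615976)/(1/(sqrt(1605**2 + 1480**2) + 4463529) - 4625799) = -6219745/(1/(sqrt(2576025 + 2190400) + 4463529) - 4625799) = -6219745/(1/(sqrt(4766425) + 4463529) - 4625799) = -6219745/(1/(5*sqrt(190657) + 4463529) - 4625799) = -6219745/(1/(4463529 + 5*sqrt(190657)) - 4625799) = -6219745/(-4625799 + 1/(4463529 + 5*sqrt(190657)))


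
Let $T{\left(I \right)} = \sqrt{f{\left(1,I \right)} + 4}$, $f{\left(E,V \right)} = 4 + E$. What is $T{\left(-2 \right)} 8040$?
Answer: $24120$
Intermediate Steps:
$T{\left(I \right)} = 3$ ($T{\left(I \right)} = \sqrt{\left(4 + 1\right) + 4} = \sqrt{5 + 4} = \sqrt{9} = 3$)
$T{\left(-2 \right)} 8040 = 3 \cdot 8040 = 24120$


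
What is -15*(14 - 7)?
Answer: -105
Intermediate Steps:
-15*(14 - 7) = -15*7 = -105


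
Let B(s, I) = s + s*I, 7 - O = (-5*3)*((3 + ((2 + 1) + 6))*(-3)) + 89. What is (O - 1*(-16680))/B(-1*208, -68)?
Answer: 8029/6968 ≈ 1.1523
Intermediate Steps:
O = -622 (O = 7 - ((-5*3)*((3 + ((2 + 1) + 6))*(-3)) + 89) = 7 - (-15*(3 + (3 + 6))*(-3) + 89) = 7 - (-15*(3 + 9)*(-3) + 89) = 7 - (-180*(-3) + 89) = 7 - (-15*(-36) + 89) = 7 - (540 + 89) = 7 - 1*629 = 7 - 629 = -622)
B(s, I) = s + I*s
(O - 1*(-16680))/B(-1*208, -68) = (-622 - 1*(-16680))/(((-1*208)*(1 - 68))) = (-622 + 16680)/((-208*(-67))) = 16058/13936 = 16058*(1/13936) = 8029/6968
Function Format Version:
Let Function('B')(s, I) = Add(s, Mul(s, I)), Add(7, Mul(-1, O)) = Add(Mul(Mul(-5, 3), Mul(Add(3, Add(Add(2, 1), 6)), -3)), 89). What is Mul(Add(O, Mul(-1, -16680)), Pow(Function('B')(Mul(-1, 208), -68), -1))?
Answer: Rational(8029, 6968) ≈ 1.1523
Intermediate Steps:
O = -622 (O = Add(7, Mul(-1, Add(Mul(Mul(-5, 3), Mul(Add(3, Add(Add(2, 1), 6)), -3)), 89))) = Add(7, Mul(-1, Add(Mul(-15, Mul(Add(3, Add(3, 6)), -3)), 89))) = Add(7, Mul(-1, Add(Mul(-15, Mul(Add(3, 9), -3)), 89))) = Add(7, Mul(-1, Add(Mul(-15, Mul(12, -3)), 89))) = Add(7, Mul(-1, Add(Mul(-15, -36), 89))) = Add(7, Mul(-1, Add(540, 89))) = Add(7, Mul(-1, 629)) = Add(7, -629) = -622)
Function('B')(s, I) = Add(s, Mul(I, s))
Mul(Add(O, Mul(-1, -16680)), Pow(Function('B')(Mul(-1, 208), -68), -1)) = Mul(Add(-622, Mul(-1, -16680)), Pow(Mul(Mul(-1, 208), Add(1, -68)), -1)) = Mul(Add(-622, 16680), Pow(Mul(-208, -67), -1)) = Mul(16058, Pow(13936, -1)) = Mul(16058, Rational(1, 13936)) = Rational(8029, 6968)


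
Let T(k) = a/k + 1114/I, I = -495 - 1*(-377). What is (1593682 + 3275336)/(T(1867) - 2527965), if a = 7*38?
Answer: -268168469877/139231976435 ≈ -1.9261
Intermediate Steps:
a = 266
I = -118 (I = -495 + 377 = -118)
T(k) = -557/59 + 266/k (T(k) = 266/k + 1114/(-118) = 266/k + 1114*(-1/118) = 266/k - 557/59 = -557/59 + 266/k)
(1593682 + 3275336)/(T(1867) - 2527965) = (1593682 + 3275336)/((-557/59 + 266/1867) - 2527965) = 4869018/((-557/59 + 266*(1/1867)) - 2527965) = 4869018/((-557/59 + 266/1867) - 2527965) = 4869018/(-1024225/110153 - 2527965) = 4869018/(-278463952870/110153) = 4869018*(-110153/278463952870) = -268168469877/139231976435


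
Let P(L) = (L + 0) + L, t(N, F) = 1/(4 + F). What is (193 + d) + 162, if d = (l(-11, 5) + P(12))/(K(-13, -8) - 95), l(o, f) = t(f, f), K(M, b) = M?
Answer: 344843/972 ≈ 354.78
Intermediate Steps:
P(L) = 2*L (P(L) = L + L = 2*L)
l(o, f) = 1/(4 + f)
d = -217/972 (d = (1/(4 + 5) + 2*12)/(-13 - 95) = (1/9 + 24)/(-108) = (1/9 + 24)*(-1/108) = (217/9)*(-1/108) = -217/972 ≈ -0.22325)
(193 + d) + 162 = (193 - 217/972) + 162 = 187379/972 + 162 = 344843/972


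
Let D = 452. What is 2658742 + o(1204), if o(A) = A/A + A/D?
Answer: 300438260/113 ≈ 2.6587e+6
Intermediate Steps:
o(A) = 1 + A/452 (o(A) = A/A + A/452 = 1 + A*(1/452) = 1 + A/452)
2658742 + o(1204) = 2658742 + (1 + (1/452)*1204) = 2658742 + (1 + 301/113) = 2658742 + 414/113 = 300438260/113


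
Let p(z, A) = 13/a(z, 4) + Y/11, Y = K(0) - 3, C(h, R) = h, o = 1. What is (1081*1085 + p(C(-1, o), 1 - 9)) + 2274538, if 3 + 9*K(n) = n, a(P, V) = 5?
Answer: 568825174/165 ≈ 3.4474e+6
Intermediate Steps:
K(n) = -⅓ + n/9
Y = -10/3 (Y = (-⅓ + (⅑)*0) - 3 = (-⅓ + 0) - 3 = -⅓ - 3 = -10/3 ≈ -3.3333)
p(z, A) = 379/165 (p(z, A) = 13/5 - 10/3/11 = 13*(⅕) - 10/3*1/11 = 13/5 - 10/33 = 379/165)
(1081*1085 + p(C(-1, o), 1 - 9)) + 2274538 = (1081*1085 + 379/165) + 2274538 = (1172885 + 379/165) + 2274538 = 193526404/165 + 2274538 = 568825174/165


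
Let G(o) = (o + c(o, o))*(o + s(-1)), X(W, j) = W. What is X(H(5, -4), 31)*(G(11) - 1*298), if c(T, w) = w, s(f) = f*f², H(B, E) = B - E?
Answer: -702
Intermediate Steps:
s(f) = f³
G(o) = 2*o*(-1 + o) (G(o) = (o + o)*(o + (-1)³) = (2*o)*(o - 1) = (2*o)*(-1 + o) = 2*o*(-1 + o))
X(H(5, -4), 31)*(G(11) - 1*298) = (5 - 1*(-4))*(2*11*(-1 + 11) - 1*298) = (5 + 4)*(2*11*10 - 298) = 9*(220 - 298) = 9*(-78) = -702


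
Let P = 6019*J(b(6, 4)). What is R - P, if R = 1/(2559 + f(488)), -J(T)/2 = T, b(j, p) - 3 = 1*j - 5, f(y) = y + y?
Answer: 170217321/3535 ≈ 48152.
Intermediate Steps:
f(y) = 2*y
b(j, p) = -2 + j (b(j, p) = 3 + (1*j - 5) = 3 + (j - 5) = 3 + (-5 + j) = -2 + j)
J(T) = -2*T
P = -48152 (P = 6019*(-2*(-2 + 6)) = 6019*(-2*4) = 6019*(-8) = -48152)
R = 1/3535 (R = 1/(2559 + 2*488) = 1/(2559 + 976) = 1/3535 ≈ 0.00028289)
R - P = 1/3535 - 1*(-48152) = 1/3535 + 48152 = 170217321/3535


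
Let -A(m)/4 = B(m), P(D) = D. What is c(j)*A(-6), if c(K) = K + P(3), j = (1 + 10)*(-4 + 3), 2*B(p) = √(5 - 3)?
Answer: 16*√2 ≈ 22.627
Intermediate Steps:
B(p) = √2/2 (B(p) = √(5 - 3)/2 = √2/2)
A(m) = -2*√2
j = -11 (j = 11*(-1) = -11)
c(K) = 3 + K (c(K) = K + 3 = 3 + K)
c(j)*A(-6) = (3 - 11)*(-2*√2) = -(-16)*√2 = 16*√2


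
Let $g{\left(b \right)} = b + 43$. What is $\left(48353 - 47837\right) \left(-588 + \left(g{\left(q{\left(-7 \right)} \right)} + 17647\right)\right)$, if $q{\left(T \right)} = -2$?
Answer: $8823600$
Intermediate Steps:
$g{\left(b \right)} = 43 + b$
$\left(48353 - 47837\right) \left(-588 + \left(g{\left(q{\left(-7 \right)} \right)} + 17647\right)\right) = \left(48353 - 47837\right) \left(-588 + \left(\left(43 - 2\right) + 17647\right)\right) = 516 \left(-588 + \left(41 + 17647\right)\right) = 516 \left(-588 + 17688\right) = 516 \cdot 17100 = 8823600$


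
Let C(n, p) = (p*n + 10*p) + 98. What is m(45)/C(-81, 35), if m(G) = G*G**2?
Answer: -91125/2387 ≈ -38.176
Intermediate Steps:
C(n, p) = 98 + 10*p + n*p (C(n, p) = (n*p + 10*p) + 98 = (10*p + n*p) + 98 = 98 + 10*p + n*p)
m(G) = G**3
m(45)/C(-81, 35) = 45**3/(98 + 10*35 - 81*35) = 91125/(98 + 350 - 2835) = 91125/(-2387) = 91125*(-1/2387) = -91125/2387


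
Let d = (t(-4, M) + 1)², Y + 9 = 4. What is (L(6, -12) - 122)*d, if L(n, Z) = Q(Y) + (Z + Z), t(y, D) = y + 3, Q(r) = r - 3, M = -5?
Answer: 0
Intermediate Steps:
Y = -5 (Y = -9 + 4 = -5)
Q(r) = -3 + r
t(y, D) = 3 + y
L(n, Z) = -8 + 2*Z (L(n, Z) = (-3 - 5) + (Z + Z) = -8 + 2*Z)
d = 0 (d = ((3 - 4) + 1)² = (-1 + 1)² = 0² = 0)
(L(6, -12) - 122)*d = ((-8 + 2*(-12)) - 122)*0 = ((-8 - 24) - 122)*0 = (-32 - 122)*0 = -154*0 = 0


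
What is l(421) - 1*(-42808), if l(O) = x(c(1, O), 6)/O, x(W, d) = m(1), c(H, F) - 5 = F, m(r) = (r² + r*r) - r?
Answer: 18022169/421 ≈ 42808.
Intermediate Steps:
m(r) = -r + 2*r² (m(r) = (r² + r²) - r = 2*r² - r = -r + 2*r²)
c(H, F) = 5 + F
x(W, d) = 1 (x(W, d) = 1*(-1 + 2*1) = 1*(-1 + 2) = 1*1 = 1)
l(O) = 1/O
l(421) - 1*(-42808) = 1/421 - 1*(-42808) = 1/421 + 42808 = 18022169/421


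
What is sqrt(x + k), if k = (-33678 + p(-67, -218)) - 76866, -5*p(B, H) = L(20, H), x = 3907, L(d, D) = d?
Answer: 51*I*sqrt(41) ≈ 326.56*I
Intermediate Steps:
p(B, H) = -4 (p(B, H) = -1/5*20 = -4)
k = -110548 (k = (-33678 - 4) - 76866 = -33682 - 76866 = -110548)
sqrt(x + k) = sqrt(3907 - 110548) = sqrt(-106641) = 51*I*sqrt(41)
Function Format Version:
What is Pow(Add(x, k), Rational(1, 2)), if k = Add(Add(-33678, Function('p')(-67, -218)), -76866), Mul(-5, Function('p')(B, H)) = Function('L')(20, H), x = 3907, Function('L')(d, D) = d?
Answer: Mul(51, I, Pow(41, Rational(1, 2))) ≈ Mul(326.56, I)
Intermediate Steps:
Function('p')(B, H) = -4 (Function('p')(B, H) = Mul(Rational(-1, 5), 20) = -4)
k = -110548 (k = Add(Add(-33678, -4), -76866) = Add(-33682, -76866) = -110548)
Pow(Add(x, k), Rational(1, 2)) = Pow(Add(3907, -110548), Rational(1, 2)) = Pow(-106641, Rational(1, 2)) = Mul(51, I, Pow(41, Rational(1, 2)))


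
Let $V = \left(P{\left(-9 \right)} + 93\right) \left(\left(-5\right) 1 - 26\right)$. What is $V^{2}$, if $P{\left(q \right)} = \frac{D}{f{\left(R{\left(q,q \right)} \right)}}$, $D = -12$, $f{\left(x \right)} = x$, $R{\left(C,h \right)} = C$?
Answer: $\frac{76965529}{9} \approx 8.5517 \cdot 10^{6}$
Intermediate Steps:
$P{\left(q \right)} = - \frac{12}{q}$
$V = - \frac{8773}{3}$ ($V = \left(- \frac{12}{-9} + 93\right) \left(\left(-5\right) 1 - 26\right) = \left(\left(-12\right) \left(- \frac{1}{9}\right) + 93\right) \left(-5 - 26\right) = \left(\frac{4}{3} + 93\right) \left(-31\right) = \frac{283}{3} \left(-31\right) = - \frac{8773}{3} \approx -2924.3$)
$V^{2} = \left(- \frac{8773}{3}\right)^{2} = \frac{76965529}{9}$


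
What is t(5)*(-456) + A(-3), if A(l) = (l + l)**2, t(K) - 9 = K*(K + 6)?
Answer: -29148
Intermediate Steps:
t(K) = 9 + K*(6 + K) (t(K) = 9 + K*(K + 6) = 9 + K*(6 + K))
A(l) = 4*l**2 (A(l) = (2*l)**2 = 4*l**2)
t(5)*(-456) + A(-3) = (9 + 5**2 + 6*5)*(-456) + 4*(-3)**2 = (9 + 25 + 30)*(-456) + 4*9 = 64*(-456) + 36 = -29184 + 36 = -29148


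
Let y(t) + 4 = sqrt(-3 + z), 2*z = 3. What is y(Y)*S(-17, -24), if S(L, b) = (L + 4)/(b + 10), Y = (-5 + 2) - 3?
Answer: -26/7 + 13*I*sqrt(6)/28 ≈ -3.7143 + 1.1373*I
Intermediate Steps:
z = 3/2 (z = (1/2)*3 = 3/2 ≈ 1.5000)
Y = -6 (Y = -3 - 3 = -6)
y(t) = -4 + I*sqrt(6)/2 (y(t) = -4 + sqrt(-3 + 3/2) = -4 + sqrt(-3/2) = -4 + I*sqrt(6)/2)
S(L, b) = (4 + L)/(10 + b)
y(Y)*S(-17, -24) = (-4 + I*sqrt(6)/2)*((4 - 17)/(10 - 24)) = (-4 + I*sqrt(6)/2)*(-13/(-14)) = (-4 + I*sqrt(6)/2)*(-1/14*(-13)) = (-4 + I*sqrt(6)/2)*(13/14) = -26/7 + 13*I*sqrt(6)/28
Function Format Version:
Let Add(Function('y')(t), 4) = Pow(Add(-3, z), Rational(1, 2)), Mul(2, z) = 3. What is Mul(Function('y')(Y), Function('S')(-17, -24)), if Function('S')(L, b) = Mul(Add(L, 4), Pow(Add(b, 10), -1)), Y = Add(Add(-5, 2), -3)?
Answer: Add(Rational(-26, 7), Mul(Rational(13, 28), I, Pow(6, Rational(1, 2)))) ≈ Add(-3.7143, Mul(1.1373, I))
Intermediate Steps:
z = Rational(3, 2) (z = Mul(Rational(1, 2), 3) = Rational(3, 2) ≈ 1.5000)
Y = -6 (Y = Add(-3, -3) = -6)
Function('y')(t) = Add(-4, Mul(Rational(1, 2), I, Pow(6, Rational(1, 2)))) (Function('y')(t) = Add(-4, Pow(Add(-3, Rational(3, 2)), Rational(1, 2))) = Add(-4, Pow(Rational(-3, 2), Rational(1, 2))) = Add(-4, Mul(Rational(1, 2), I, Pow(6, Rational(1, 2)))))
Function('S')(L, b) = Mul(Pow(Add(10, b), -1), Add(4, L)) (Function('S')(L, b) = Mul(Add(4, L), Pow(Add(10, b), -1)) = Mul(Pow(Add(10, b), -1), Add(4, L)))
Mul(Function('y')(Y), Function('S')(-17, -24)) = Mul(Add(-4, Mul(Rational(1, 2), I, Pow(6, Rational(1, 2)))), Mul(Pow(Add(10, -24), -1), Add(4, -17))) = Mul(Add(-4, Mul(Rational(1, 2), I, Pow(6, Rational(1, 2)))), Mul(Pow(-14, -1), -13)) = Mul(Add(-4, Mul(Rational(1, 2), I, Pow(6, Rational(1, 2)))), Mul(Rational(-1, 14), -13)) = Mul(Add(-4, Mul(Rational(1, 2), I, Pow(6, Rational(1, 2)))), Rational(13, 14)) = Add(Rational(-26, 7), Mul(Rational(13, 28), I, Pow(6, Rational(1, 2))))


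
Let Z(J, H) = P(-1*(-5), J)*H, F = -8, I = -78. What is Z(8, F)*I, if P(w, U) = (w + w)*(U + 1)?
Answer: 56160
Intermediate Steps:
P(w, U) = 2*w*(1 + U) (P(w, U) = (2*w)*(1 + U) = 2*w*(1 + U))
Z(J, H) = H*(10 + 10*J) (Z(J, H) = (2*(-1*(-5))*(1 + J))*H = (2*5*(1 + J))*H = (10 + 10*J)*H = H*(10 + 10*J))
Z(8, F)*I = (10*(-8)*(1 + 8))*(-78) = (10*(-8)*9)*(-78) = -720*(-78) = 56160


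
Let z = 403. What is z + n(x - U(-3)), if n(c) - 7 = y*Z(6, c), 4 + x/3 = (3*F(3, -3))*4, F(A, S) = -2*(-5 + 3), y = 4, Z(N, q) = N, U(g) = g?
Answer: 434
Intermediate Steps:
F(A, S) = 4 (F(A, S) = -2*(-2) = 4)
x = 132 (x = -12 + 3*((3*4)*4) = -12 + 3*(12*4) = -12 + 3*48 = -12 + 144 = 132)
n(c) = 31 (n(c) = 7 + 4*6 = 7 + 24 = 31)
z + n(x - U(-3)) = 403 + 31 = 434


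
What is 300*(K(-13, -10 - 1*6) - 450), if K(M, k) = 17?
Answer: -129900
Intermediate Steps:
300*(K(-13, -10 - 1*6) - 450) = 300*(17 - 450) = 300*(-433) = -129900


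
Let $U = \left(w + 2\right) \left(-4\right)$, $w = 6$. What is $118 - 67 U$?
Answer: $2262$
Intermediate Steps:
$U = -32$ ($U = \left(6 + 2\right) \left(-4\right) = 8 \left(-4\right) = -32$)
$118 - 67 U = 118 - -2144 = 118 + 2144 = 2262$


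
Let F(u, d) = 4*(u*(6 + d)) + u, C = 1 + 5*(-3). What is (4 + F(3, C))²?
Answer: 7921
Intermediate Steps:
C = -14 (C = 1 - 15 = -14)
F(u, d) = u + 4*u*(6 + d) (F(u, d) = 4*u*(6 + d) + u = u + 4*u*(6 + d))
(4 + F(3, C))² = (4 + 3*(25 + 4*(-14)))² = (4 + 3*(25 - 56))² = (4 + 3*(-31))² = (4 - 93)² = (-89)² = 7921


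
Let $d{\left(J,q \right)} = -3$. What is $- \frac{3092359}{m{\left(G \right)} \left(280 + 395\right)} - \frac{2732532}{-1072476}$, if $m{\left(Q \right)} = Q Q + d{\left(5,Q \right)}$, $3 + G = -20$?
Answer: $- \frac{65174870119}{10577294550} \approx -6.1618$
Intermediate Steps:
$G = -23$ ($G = -3 - 20 = -23$)
$m{\left(Q \right)} = -3 + Q^{2}$ ($m{\left(Q \right)} = Q Q - 3 = Q^{2} - 3 = -3 + Q^{2}$)
$- \frac{3092359}{m{\left(G \right)} \left(280 + 395\right)} - \frac{2732532}{-1072476} = - \frac{3092359}{\left(-3 + \left(-23\right)^{2}\right) \left(280 + 395\right)} - \frac{2732532}{-1072476} = - \frac{3092359}{\left(-3 + 529\right) 675} - - \frac{227711}{89373} = - \frac{3092359}{526 \cdot 675} + \frac{227711}{89373} = - \frac{3092359}{355050} + \frac{227711}{89373} = - \frac{65174870119}{10577294550}$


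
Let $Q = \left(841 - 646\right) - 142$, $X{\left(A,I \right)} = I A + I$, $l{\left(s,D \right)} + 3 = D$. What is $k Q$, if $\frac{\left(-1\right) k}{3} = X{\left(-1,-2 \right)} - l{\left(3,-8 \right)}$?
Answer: $-1749$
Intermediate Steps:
$l{\left(s,D \right)} = -3 + D$
$X{\left(A,I \right)} = I + A I$ ($X{\left(A,I \right)} = A I + I = I + A I$)
$k = -33$ ($k = - 3 \left(- 2 \left(1 - 1\right) - \left(-3 - 8\right)\right) = - 3 \left(\left(-2\right) 0 - -11\right) = - 3 \left(0 + 11\right) = \left(-3\right) 11 = -33$)
$Q = 53$ ($Q = \left(841 - 646\right) - 142 = 195 - 142 = 53$)
$k Q = \left(-33\right) 53 = -1749$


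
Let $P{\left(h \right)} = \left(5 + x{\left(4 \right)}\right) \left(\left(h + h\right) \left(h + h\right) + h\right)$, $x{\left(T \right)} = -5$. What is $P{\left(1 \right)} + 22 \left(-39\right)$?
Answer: $-858$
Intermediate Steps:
$P{\left(h \right)} = 0$ ($P{\left(h \right)} = \left(5 - 5\right) \left(\left(h + h\right) \left(h + h\right) + h\right) = 0 \left(2 h 2 h + h\right) = 0 \left(4 h^{2} + h\right) = 0 \left(h + 4 h^{2}\right) = 0$)
$P{\left(1 \right)} + 22 \left(-39\right) = 0 + 22 \left(-39\right) = 0 - 858 = -858$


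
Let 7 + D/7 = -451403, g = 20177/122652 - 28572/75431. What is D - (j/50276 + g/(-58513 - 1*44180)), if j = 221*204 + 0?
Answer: -37734222504813183940344949/11941697537021850804 ≈ -3.1599e+6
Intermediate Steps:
g = -1982441657/9251763012 (g = 20177*(1/122652) - 28572*1/75431 = 20177/122652 - 28572/75431 = -1982441657/9251763012 ≈ -0.21428)
j = 45084 (j = 45084 + 0 = 45084)
D = -3159870 (D = -49 + 7*(-451403) = -49 - 3159821 = -3159870)
D - (j/50276 + g/(-58513 - 1*44180)) = -3159870 - (45084/50276 - 1982441657/(9251763012*(-58513 - 1*44180))) = -3159870 - (45084*(1/50276) - 1982441657/(9251763012*(-58513 - 44180))) = -3159870 - (11271/12569 - 1982441657/9251763012/(-102693)) = -3159870 - (11271/12569 - 1982441657/9251763012*(-1/102693)) = -3159870 - (11271/12569 + 1982441657/950091298991316) = -3159870 - 1*10708503948240309469/11941697537021850804 = -3159870 - 10708503948240309469/11941697537021850804 = -37734222504813183940344949/11941697537021850804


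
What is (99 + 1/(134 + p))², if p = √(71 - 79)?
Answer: (-175934881*I + 5253732*√2)/(4*(-4487*I + 134*√2)) ≈ 9802.5 - 0.031177*I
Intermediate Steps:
p = 2*I*√2 (p = √(-8) = 2*I*√2 ≈ 2.8284*I)
(99 + 1/(134 + p))² = (99 + 1/(134 + 2*I*√2))²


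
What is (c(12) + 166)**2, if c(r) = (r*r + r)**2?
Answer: 600348004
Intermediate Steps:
c(r) = (r + r**2)**2 (c(r) = (r**2 + r)**2 = (r + r**2)**2)
(c(12) + 166)**2 = (12**2*(1 + 12)**2 + 166)**2 = (144*13**2 + 166)**2 = (144*169 + 166)**2 = (24336 + 166)**2 = 24502**2 = 600348004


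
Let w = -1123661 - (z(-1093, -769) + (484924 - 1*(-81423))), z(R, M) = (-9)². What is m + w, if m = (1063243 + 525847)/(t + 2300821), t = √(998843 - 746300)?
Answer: -4473475328137445216/2646888510749 - 794545*√252543/2646888510749 ≈ -1.6901e+6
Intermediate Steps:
z(R, M) = 81
t = √252543 ≈ 502.54
m = 1589090/(2300821 + √252543) (m = (1063243 + 525847)/(√252543 + 2300821) = 1589090/(2300821 + √252543) ≈ 0.69051)
w = -1690089 (w = -1123661 - (81 + (484924 - 1*(-81423))) = -1123661 - (81 + (484924 + 81423)) = -1123661 - (81 + 566347) = -1123661 - 1*566428 = -1123661 - 566428 = -1690089)
m + w = (1828105821445/2646888510749 - 794545*√252543/2646888510749) - 1690089 = -4473475328137445216/2646888510749 - 794545*√252543/2646888510749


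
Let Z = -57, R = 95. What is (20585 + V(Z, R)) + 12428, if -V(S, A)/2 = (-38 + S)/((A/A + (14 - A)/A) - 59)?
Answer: 184557633/5591 ≈ 33010.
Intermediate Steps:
V(S, A) = -2*(-38 + S)/(-58 + (14 - A)/A) (V(S, A) = -2*(-38 + S)/((A/A + (14 - A)/A) - 59) = -2*(-38 + S)/((1 + (14 - A)/A) - 59) = -2*(-38 + S)/(-58 + (14 - A)/A))
(20585 + V(Z, R)) + 12428 = (20585 + 2*95*(-38 - 57)/(-14 + 59*95)) + 12428 = (20585 + 2*95*(-95)/(-14 + 5605)) + 12428 = (20585 + 2*95*(-95)/5591) + 12428 = (20585 + 2*95*(1/5591)*(-95)) + 12428 = (20585 - 18050/5591) + 12428 = 115072685/5591 + 12428 = 184557633/5591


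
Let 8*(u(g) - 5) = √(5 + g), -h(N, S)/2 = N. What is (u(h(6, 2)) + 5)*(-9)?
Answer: -90 - 9*I*√7/8 ≈ -90.0 - 2.9765*I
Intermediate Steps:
h(N, S) = -2*N
u(g) = 5 + √(5 + g)/8
(u(h(6, 2)) + 5)*(-9) = ((5 + √(5 - 2*6)/8) + 5)*(-9) = ((5 + √(5 - 12)/8) + 5)*(-9) = ((5 + √(-7)/8) + 5)*(-9) = ((5 + (I*√7)/8) + 5)*(-9) = ((5 + I*√7/8) + 5)*(-9) = (10 + I*√7/8)*(-9) = -90 - 9*I*√7/8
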